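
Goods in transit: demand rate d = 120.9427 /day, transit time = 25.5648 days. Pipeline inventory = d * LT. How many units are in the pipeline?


Pipeline = 120.9427 * 25.5648 = 3091.8759

3091.8759 units


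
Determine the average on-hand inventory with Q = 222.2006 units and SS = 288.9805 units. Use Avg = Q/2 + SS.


Q/2 = 111.1003
Avg = 111.1003 + 288.9805 = 400.0808

400.0808 units


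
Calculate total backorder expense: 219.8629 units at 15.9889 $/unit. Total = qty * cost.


Total = 219.8629 * 15.9889 = 3515.3659

3515.3659 $


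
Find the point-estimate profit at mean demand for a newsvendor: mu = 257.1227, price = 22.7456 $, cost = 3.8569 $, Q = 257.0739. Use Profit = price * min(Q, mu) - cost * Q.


Sales at mu = min(257.0739, 257.1227) = 257.0739
Revenue = 22.7456 * 257.0739 = 5847.3001
Total cost = 3.8569 * 257.0739 = 991.5083
Profit = 5847.3001 - 991.5083 = 4855.7918

4855.7918 $


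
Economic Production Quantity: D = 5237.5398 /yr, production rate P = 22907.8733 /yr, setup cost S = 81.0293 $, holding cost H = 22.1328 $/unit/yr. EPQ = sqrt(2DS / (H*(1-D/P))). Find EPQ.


1 - D/P = 1 - 0.2286 = 0.7714
H*(1-D/P) = 17.0725
2DS = 848788.3674
EPQ = sqrt(49716.7906) = 222.9726

222.9726 units


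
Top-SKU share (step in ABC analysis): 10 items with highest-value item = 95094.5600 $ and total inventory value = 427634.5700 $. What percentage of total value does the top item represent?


Top item = 95094.5600
Total = 427634.5700
Percentage = 95094.5600 / 427634.5700 * 100 = 22.2373

22.2373%


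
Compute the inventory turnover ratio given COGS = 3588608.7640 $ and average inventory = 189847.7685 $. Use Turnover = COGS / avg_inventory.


Turnover = 3588608.7640 / 189847.7685 = 18.9026

18.9026


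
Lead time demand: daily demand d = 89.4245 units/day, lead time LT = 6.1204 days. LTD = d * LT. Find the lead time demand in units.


LTD = 89.4245 * 6.1204 = 547.3137

547.3137 units


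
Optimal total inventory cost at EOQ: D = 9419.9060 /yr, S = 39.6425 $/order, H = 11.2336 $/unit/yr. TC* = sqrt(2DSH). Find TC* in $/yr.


2*D*S*H = 8389895.5723
TC* = sqrt(8389895.5723) = 2896.5316

2896.5316 $/yr


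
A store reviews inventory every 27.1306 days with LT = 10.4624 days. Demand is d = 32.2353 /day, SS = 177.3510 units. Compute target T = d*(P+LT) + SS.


P + LT = 37.5930
d*(P+LT) = 32.2353 * 37.5930 = 1211.8216
T = 1211.8216 + 177.3510 = 1389.1726

1389.1726 units


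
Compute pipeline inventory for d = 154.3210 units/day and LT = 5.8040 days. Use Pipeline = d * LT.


Pipeline = 154.3210 * 5.8040 = 895.6791

895.6791 units


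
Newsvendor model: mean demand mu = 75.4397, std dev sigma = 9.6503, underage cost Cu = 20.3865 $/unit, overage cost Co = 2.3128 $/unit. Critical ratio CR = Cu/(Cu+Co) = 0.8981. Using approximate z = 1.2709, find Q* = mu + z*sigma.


CR = Cu/(Cu+Co) = 20.3865/(20.3865+2.3128) = 0.8981
z = 1.2709
Q* = 75.4397 + 1.2709 * 9.6503 = 87.7043

87.7043 units


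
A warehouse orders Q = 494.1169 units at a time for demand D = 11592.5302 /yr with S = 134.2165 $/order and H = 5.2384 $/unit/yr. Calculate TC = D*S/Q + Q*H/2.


Ordering cost = D*S/Q = 3148.8679
Holding cost = Q*H/2 = 1294.1910
TC = 3148.8679 + 1294.1910 = 4443.0589

4443.0589 $/yr


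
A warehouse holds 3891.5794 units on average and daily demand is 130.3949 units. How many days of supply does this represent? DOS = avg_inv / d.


DOS = 3891.5794 / 130.3949 = 29.8446

29.8446 days


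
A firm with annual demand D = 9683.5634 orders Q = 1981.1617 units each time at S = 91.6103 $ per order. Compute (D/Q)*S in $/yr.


Number of orders = D/Q = 4.8878
Cost = 4.8878 * 91.6103 = 447.7747

447.7747 $/yr


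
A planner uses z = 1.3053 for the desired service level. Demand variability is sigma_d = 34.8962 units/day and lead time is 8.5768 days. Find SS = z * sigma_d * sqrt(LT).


sqrt(LT) = sqrt(8.5768) = 2.9286
SS = 1.3053 * 34.8962 * 2.9286 = 133.3986

133.3986 units


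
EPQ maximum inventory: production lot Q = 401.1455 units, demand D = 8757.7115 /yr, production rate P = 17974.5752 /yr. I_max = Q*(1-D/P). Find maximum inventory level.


D/P = 0.4872
1 - D/P = 0.5128
I_max = 401.1455 * 0.5128 = 205.6963

205.6963 units


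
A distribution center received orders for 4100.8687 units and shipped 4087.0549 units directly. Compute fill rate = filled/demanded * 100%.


FR = 4087.0549 / 4100.8687 * 100 = 99.6631

99.6631%


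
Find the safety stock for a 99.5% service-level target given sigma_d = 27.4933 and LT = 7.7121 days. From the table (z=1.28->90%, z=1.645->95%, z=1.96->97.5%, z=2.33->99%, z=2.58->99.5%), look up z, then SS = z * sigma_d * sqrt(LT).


From the table, SL = 99.5% corresponds to z = 2.58
sqrt(LT) = sqrt(7.7121) = 2.7771
SS = 2.58 * 27.4933 * 2.7771 = 196.9849

196.9849 units


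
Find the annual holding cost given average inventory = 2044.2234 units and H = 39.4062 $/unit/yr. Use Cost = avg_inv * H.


Cost = 2044.2234 * 39.4062 = 80555.0761

80555.0761 $/yr


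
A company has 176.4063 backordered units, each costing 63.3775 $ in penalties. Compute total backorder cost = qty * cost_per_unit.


Total = 176.4063 * 63.3775 = 11180.1903

11180.1903 $


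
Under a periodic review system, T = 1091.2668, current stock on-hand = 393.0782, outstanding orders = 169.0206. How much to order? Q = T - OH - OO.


Inventory position = OH + OO = 393.0782 + 169.0206 = 562.0988
Q = 1091.2668 - 562.0988 = 529.1680

529.1680 units


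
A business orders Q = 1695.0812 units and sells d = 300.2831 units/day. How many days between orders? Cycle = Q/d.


Cycle = 1695.0812 / 300.2831 = 5.6449

5.6449 days


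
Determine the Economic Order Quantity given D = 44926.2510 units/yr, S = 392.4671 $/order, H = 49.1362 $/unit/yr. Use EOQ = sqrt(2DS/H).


2*D*S = 2 * 44926.2510 * 392.4671 = 35264150.8877
2*D*S/H = 717681.6866
EOQ = sqrt(717681.6866) = 847.1610

847.1610 units


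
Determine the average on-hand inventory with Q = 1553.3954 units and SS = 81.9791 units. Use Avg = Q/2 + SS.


Q/2 = 776.6977
Avg = 776.6977 + 81.9791 = 858.6768

858.6768 units


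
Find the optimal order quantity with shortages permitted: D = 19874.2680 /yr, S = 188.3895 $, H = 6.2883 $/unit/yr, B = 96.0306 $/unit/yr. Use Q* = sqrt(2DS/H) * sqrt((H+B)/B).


sqrt(2DS/H) = 1091.2451
sqrt((H+B)/B) = 1.0322
Q* = 1091.2451 * 1.0322 = 1126.4072

1126.4072 units


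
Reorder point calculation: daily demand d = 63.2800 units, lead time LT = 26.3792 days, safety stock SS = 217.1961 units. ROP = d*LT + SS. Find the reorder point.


d*LT = 63.2800 * 26.3792 = 1669.2758
ROP = 1669.2758 + 217.1961 = 1886.4719

1886.4719 units


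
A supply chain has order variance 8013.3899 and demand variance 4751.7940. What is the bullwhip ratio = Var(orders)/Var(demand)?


BW = 8013.3899 / 4751.7940 = 1.6864

1.6864


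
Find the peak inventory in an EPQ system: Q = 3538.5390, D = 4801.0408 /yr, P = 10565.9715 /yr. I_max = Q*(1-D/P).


D/P = 0.4544
1 - D/P = 0.5456
I_max = 3538.5390 * 0.5456 = 1930.6726

1930.6726 units


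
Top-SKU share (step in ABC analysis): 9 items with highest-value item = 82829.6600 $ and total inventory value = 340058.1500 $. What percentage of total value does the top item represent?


Top item = 82829.6600
Total = 340058.1500
Percentage = 82829.6600 / 340058.1500 * 100 = 24.3575

24.3575%


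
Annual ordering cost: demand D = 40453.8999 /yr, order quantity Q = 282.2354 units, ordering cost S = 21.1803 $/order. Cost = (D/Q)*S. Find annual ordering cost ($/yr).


Number of orders = D/Q = 143.3339
Cost = 143.3339 * 21.1803 = 3035.8549

3035.8549 $/yr


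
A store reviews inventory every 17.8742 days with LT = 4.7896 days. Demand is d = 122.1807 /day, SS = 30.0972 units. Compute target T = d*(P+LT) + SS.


P + LT = 22.6638
d*(P+LT) = 122.1807 * 22.6638 = 2769.0789
T = 2769.0789 + 30.0972 = 2799.1761

2799.1761 units


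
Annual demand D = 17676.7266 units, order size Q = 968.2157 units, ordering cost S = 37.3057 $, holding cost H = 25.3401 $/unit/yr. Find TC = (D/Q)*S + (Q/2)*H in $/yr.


Ordering cost = D*S/Q = 681.0906
Holding cost = Q*H/2 = 12267.3413
TC = 681.0906 + 12267.3413 = 12948.4320

12948.4320 $/yr


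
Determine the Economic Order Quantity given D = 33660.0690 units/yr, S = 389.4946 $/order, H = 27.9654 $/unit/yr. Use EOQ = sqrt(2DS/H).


2*D*S = 2 * 33660.0690 * 389.4946 = 26220830.2223
2*D*S/H = 937616.8488
EOQ = sqrt(937616.8488) = 968.3062

968.3062 units


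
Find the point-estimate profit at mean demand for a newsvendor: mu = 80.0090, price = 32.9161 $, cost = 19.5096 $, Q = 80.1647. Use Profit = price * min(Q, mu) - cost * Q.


Sales at mu = min(80.1647, 80.0090) = 80.0090
Revenue = 32.9161 * 80.0090 = 2633.5842
Total cost = 19.5096 * 80.1647 = 1563.9812
Profit = 2633.5842 - 1563.9812 = 1069.6030

1069.6030 $


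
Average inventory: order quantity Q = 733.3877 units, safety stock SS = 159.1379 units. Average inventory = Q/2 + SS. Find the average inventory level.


Q/2 = 366.6938
Avg = 366.6938 + 159.1379 = 525.8318

525.8318 units


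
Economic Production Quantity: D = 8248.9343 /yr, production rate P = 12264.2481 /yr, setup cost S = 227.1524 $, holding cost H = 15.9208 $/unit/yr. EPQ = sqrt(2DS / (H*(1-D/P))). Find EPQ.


1 - D/P = 1 - 0.6726 = 0.3274
H*(1-D/P) = 5.2125
2DS = 3747530.4474
EPQ = sqrt(718955.0183) = 847.9122

847.9122 units


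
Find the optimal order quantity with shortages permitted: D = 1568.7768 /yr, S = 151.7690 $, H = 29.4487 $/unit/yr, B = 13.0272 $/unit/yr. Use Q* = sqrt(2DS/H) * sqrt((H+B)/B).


sqrt(2DS/H) = 127.1610
sqrt((H+B)/B) = 1.8057
Q* = 127.1610 * 1.8057 = 229.6148

229.6148 units


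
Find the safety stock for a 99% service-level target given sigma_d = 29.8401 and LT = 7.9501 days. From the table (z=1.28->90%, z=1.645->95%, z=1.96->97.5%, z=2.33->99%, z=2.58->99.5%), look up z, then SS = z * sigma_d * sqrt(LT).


From the table, SL = 99% corresponds to z = 2.33
sqrt(LT) = sqrt(7.9501) = 2.8196
SS = 2.33 * 29.8401 * 2.8196 = 196.0390

196.0390 units


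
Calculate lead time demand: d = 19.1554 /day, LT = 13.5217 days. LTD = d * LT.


LTD = 19.1554 * 13.5217 = 259.0136

259.0136 units


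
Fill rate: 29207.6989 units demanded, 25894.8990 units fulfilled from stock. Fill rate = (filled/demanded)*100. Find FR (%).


FR = 25894.8990 / 29207.6989 * 100 = 88.6578

88.6578%


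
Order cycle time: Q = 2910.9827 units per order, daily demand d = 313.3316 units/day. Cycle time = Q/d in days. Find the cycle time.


Cycle = 2910.9827 / 313.3316 = 9.2904

9.2904 days


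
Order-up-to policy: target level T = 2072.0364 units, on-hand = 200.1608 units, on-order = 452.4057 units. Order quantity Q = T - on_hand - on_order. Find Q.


Inventory position = OH + OO = 200.1608 + 452.4057 = 652.5665
Q = 2072.0364 - 652.5665 = 1419.4699

1419.4699 units


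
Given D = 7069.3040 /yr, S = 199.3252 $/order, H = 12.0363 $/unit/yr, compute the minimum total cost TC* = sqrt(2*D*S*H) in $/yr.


2*D*S*H = 33920470.3733
TC* = sqrt(33920470.3733) = 5824.1283

5824.1283 $/yr


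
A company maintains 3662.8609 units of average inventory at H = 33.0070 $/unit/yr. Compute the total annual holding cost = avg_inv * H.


Cost = 3662.8609 * 33.0070 = 120900.0497

120900.0497 $/yr


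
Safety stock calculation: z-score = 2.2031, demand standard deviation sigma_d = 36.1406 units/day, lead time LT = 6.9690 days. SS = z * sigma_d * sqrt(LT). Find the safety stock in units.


sqrt(LT) = sqrt(6.9690) = 2.6399
SS = 2.2031 * 36.1406 * 2.6399 = 210.1913

210.1913 units


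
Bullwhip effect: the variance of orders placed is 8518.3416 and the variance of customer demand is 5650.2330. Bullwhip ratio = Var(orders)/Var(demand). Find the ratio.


BW = 8518.3416 / 5650.2330 = 1.5076

1.5076


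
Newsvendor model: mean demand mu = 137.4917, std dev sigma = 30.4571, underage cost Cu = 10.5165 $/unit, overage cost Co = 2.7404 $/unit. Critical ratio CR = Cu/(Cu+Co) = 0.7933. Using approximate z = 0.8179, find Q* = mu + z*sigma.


CR = Cu/(Cu+Co) = 10.5165/(10.5165+2.7404) = 0.7933
z = 0.8179
Q* = 137.4917 + 0.8179 * 30.4571 = 162.4026

162.4026 units


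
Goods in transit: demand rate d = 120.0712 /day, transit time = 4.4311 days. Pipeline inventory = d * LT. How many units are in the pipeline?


Pipeline = 120.0712 * 4.4311 = 532.0475

532.0475 units


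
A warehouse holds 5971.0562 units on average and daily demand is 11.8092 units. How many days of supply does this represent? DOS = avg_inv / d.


DOS = 5971.0562 / 11.8092 = 505.6275

505.6275 days


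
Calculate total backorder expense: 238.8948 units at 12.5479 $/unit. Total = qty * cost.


Total = 238.8948 * 12.5479 = 2997.6281

2997.6281 $


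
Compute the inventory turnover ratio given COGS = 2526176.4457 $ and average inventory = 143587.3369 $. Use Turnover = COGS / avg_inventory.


Turnover = 2526176.4457 / 143587.3369 = 17.5933

17.5933


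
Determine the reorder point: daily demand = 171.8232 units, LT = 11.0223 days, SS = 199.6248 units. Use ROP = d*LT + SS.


d*LT = 171.8232 * 11.0223 = 1893.8869
ROP = 1893.8869 + 199.6248 = 2093.5117

2093.5117 units


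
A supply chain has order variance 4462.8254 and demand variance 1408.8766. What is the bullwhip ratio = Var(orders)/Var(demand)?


BW = 4462.8254 / 1408.8766 = 3.1676

3.1676


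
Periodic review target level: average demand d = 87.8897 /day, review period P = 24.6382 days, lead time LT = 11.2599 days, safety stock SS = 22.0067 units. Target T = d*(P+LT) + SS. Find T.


P + LT = 35.8981
d*(P+LT) = 87.8897 * 35.8981 = 3155.0732
T = 3155.0732 + 22.0067 = 3177.0799

3177.0799 units


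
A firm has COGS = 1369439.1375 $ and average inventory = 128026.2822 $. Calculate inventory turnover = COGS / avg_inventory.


Turnover = 1369439.1375 / 128026.2822 = 10.6965

10.6965


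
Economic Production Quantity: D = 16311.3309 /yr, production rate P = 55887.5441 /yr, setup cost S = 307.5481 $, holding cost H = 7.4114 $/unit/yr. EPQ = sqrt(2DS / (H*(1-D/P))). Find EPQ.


1 - D/P = 1 - 0.2919 = 0.7081
H*(1-D/P) = 5.2483
2DS = 10033037.6535
EPQ = sqrt(1911670.2325) = 1382.6316

1382.6316 units


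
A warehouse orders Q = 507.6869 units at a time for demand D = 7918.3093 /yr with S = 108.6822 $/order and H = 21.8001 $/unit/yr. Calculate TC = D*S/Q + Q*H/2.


Ordering cost = D*S/Q = 1695.0984
Holding cost = Q*H/2 = 5533.8126
TC = 1695.0984 + 5533.8126 = 7228.9110

7228.9110 $/yr


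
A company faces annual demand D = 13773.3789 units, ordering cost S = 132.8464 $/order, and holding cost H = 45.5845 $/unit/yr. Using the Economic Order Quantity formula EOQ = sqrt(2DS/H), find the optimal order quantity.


2*D*S = 2 * 13773.3789 * 132.8464 = 3659487.6054
2*D*S/H = 80279.2091
EOQ = sqrt(80279.2091) = 283.3359

283.3359 units


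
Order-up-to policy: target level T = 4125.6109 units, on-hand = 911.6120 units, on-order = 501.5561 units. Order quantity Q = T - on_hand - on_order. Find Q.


Inventory position = OH + OO = 911.6120 + 501.5561 = 1413.1681
Q = 4125.6109 - 1413.1681 = 2712.4428

2712.4428 units


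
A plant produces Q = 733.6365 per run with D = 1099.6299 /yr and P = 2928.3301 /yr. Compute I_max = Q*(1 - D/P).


D/P = 0.3755
1 - D/P = 0.6245
I_max = 733.6365 * 0.6245 = 458.1455

458.1455 units


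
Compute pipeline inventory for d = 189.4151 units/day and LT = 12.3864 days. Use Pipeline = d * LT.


Pipeline = 189.4151 * 12.3864 = 2346.1712

2346.1712 units


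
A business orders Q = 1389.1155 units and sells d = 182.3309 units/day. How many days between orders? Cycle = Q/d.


Cycle = 1389.1155 / 182.3309 = 7.6187

7.6187 days


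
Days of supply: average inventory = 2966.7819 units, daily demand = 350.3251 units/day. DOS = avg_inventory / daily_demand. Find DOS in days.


DOS = 2966.7819 / 350.3251 = 8.4687

8.4687 days


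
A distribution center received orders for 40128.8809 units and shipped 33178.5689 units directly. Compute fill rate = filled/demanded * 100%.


FR = 33178.5689 / 40128.8809 * 100 = 82.6800

82.6800%


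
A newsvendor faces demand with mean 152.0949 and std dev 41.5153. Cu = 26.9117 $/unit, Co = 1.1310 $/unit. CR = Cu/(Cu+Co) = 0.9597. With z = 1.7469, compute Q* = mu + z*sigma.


CR = Cu/(Cu+Co) = 26.9117/(26.9117+1.1310) = 0.9597
z = 1.7469
Q* = 152.0949 + 1.7469 * 41.5153 = 224.6180

224.6180 units


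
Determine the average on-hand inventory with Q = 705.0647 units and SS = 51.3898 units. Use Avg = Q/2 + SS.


Q/2 = 352.5324
Avg = 352.5324 + 51.3898 = 403.9221

403.9221 units


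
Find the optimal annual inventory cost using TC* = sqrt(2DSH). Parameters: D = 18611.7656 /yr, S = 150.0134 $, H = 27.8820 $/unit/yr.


2*D*S*H = 155693881.9488
TC* = sqrt(155693881.9488) = 12477.7354

12477.7354 $/yr


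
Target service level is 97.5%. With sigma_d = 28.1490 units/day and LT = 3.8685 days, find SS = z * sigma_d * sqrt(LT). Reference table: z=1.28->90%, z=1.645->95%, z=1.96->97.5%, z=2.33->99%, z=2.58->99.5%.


From the table, SL = 97.5% corresponds to z = 1.96
sqrt(LT) = sqrt(3.8685) = 1.9669
SS = 1.96 * 28.1490 * 1.9669 = 108.5151

108.5151 units


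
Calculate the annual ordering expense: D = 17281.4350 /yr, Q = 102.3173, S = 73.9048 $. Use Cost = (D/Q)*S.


Number of orders = D/Q = 168.9004
Cost = 168.9004 * 73.9048 = 12482.5518

12482.5518 $/yr


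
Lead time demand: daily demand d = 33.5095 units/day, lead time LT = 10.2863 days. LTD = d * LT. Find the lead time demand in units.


LTD = 33.5095 * 10.2863 = 344.6888

344.6888 units


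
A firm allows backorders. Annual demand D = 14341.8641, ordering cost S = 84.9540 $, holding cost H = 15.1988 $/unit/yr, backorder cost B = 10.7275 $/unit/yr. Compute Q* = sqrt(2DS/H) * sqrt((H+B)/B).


sqrt(2DS/H) = 400.4101
sqrt((H+B)/B) = 1.5546
Q* = 400.4101 * 1.5546 = 622.4810

622.4810 units


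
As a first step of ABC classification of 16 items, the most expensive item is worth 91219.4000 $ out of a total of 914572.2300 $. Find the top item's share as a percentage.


Top item = 91219.4000
Total = 914572.2300
Percentage = 91219.4000 / 914572.2300 * 100 = 9.9740

9.9740%


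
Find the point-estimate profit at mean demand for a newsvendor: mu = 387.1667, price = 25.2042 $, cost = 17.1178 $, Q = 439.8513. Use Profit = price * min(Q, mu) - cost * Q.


Sales at mu = min(439.8513, 387.1667) = 387.1667
Revenue = 25.2042 * 387.1667 = 9758.2269
Total cost = 17.1178 * 439.8513 = 7529.2866
Profit = 9758.2269 - 7529.2866 = 2228.9404

2228.9404 $


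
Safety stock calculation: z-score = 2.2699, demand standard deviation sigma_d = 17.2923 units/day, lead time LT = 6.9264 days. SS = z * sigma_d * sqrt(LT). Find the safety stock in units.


sqrt(LT) = sqrt(6.9264) = 2.6318
SS = 2.2699 * 17.2923 * 2.6318 = 103.3031

103.3031 units


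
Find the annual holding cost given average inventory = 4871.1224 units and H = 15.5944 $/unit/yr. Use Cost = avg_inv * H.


Cost = 4871.1224 * 15.5944 = 75962.2312

75962.2312 $/yr


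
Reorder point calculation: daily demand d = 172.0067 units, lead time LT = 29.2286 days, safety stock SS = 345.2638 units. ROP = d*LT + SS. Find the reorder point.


d*LT = 172.0067 * 29.2286 = 5027.5150
ROP = 5027.5150 + 345.2638 = 5372.7788

5372.7788 units


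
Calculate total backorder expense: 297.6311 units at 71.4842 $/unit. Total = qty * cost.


Total = 297.6311 * 71.4842 = 21275.9211

21275.9211 $


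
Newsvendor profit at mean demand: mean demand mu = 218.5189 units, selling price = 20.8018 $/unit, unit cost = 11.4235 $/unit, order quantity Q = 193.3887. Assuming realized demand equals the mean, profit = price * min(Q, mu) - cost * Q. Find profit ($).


Sales at mu = min(193.3887, 218.5189) = 193.3887
Revenue = 20.8018 * 193.3887 = 4022.8331
Total cost = 11.4235 * 193.3887 = 2209.1758
Profit = 4022.8331 - 2209.1758 = 1813.6572

1813.6572 $


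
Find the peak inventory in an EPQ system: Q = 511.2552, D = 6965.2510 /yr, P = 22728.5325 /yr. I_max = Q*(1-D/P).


D/P = 0.3065
1 - D/P = 0.6935
I_max = 511.2552 * 0.6935 = 354.5790

354.5790 units


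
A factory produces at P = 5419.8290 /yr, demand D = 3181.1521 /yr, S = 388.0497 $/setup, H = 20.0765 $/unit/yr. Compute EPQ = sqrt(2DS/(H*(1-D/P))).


1 - D/P = 1 - 0.5869 = 0.4131
H*(1-D/P) = 8.2927
2DS = 2468890.2361
EPQ = sqrt(297719.9555) = 545.6372

545.6372 units


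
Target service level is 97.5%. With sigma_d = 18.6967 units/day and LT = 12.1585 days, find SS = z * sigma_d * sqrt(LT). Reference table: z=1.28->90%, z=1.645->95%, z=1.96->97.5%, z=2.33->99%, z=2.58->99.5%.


From the table, SL = 97.5% corresponds to z = 1.96
sqrt(LT) = sqrt(12.1585) = 3.4869
SS = 1.96 * 18.6967 * 3.4869 = 127.7795

127.7795 units


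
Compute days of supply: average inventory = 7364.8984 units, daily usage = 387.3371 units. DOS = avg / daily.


DOS = 7364.8984 / 387.3371 = 19.0142

19.0142 days


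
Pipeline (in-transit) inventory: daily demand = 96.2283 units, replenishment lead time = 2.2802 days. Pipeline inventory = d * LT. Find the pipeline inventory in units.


Pipeline = 96.2283 * 2.2802 = 219.4198

219.4198 units


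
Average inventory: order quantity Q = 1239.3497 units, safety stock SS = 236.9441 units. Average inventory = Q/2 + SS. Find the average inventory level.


Q/2 = 619.6748
Avg = 619.6748 + 236.9441 = 856.6190

856.6190 units


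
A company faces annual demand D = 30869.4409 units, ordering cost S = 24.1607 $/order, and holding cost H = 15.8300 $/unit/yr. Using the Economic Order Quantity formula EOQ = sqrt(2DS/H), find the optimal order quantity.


2*D*S = 2 * 30869.4409 * 24.1607 = 1491654.6015
2*D*S/H = 94229.6021
EOQ = sqrt(94229.6021) = 306.9684

306.9684 units


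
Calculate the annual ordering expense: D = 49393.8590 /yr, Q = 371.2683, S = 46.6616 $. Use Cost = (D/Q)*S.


Number of orders = D/Q = 133.0409
Cost = 133.0409 * 46.6616 = 6207.9000

6207.9000 $/yr


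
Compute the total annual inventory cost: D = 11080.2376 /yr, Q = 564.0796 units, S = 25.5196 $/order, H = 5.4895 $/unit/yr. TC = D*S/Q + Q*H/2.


Ordering cost = D*S/Q = 501.2825
Holding cost = Q*H/2 = 1548.2575
TC = 501.2825 + 1548.2575 = 2049.5400

2049.5400 $/yr


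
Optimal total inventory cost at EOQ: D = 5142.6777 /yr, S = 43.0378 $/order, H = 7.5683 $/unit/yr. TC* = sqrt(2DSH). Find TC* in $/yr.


2*D*S*H = 3350176.6291
TC* = sqrt(3350176.6291) = 1830.3488

1830.3488 $/yr


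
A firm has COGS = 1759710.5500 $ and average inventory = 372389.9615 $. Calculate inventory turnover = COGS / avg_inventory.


Turnover = 1759710.5500 / 372389.9615 = 4.7255

4.7255


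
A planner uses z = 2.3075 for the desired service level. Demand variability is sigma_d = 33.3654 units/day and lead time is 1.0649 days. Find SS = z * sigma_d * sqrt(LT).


sqrt(LT) = sqrt(1.0649) = 1.0319
SS = 2.3075 * 33.3654 * 1.0319 = 79.4497

79.4497 units


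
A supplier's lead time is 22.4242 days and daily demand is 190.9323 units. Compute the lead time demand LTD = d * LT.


LTD = 190.9323 * 22.4242 = 4281.5041

4281.5041 units


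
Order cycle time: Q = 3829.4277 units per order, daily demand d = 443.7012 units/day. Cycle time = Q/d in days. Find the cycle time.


Cycle = 3829.4277 / 443.7012 = 8.6306

8.6306 days


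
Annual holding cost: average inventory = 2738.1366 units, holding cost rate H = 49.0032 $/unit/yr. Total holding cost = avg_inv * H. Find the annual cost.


Cost = 2738.1366 * 49.0032 = 134177.4554

134177.4554 $/yr


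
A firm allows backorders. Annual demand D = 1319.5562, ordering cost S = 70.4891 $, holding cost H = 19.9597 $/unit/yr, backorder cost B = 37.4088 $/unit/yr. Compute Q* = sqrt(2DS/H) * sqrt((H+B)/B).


sqrt(2DS/H) = 96.5413
sqrt((H+B)/B) = 1.2384
Q* = 96.5413 * 1.2384 = 119.5536

119.5536 units


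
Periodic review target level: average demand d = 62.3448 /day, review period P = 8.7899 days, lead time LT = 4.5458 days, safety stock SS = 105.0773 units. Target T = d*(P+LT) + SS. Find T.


P + LT = 13.3357
d*(P+LT) = 62.3448 * 13.3357 = 831.4115
T = 831.4115 + 105.0773 = 936.4888

936.4888 units


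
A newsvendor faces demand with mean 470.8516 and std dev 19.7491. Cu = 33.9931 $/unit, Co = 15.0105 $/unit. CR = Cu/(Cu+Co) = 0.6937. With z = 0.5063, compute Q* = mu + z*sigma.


CR = Cu/(Cu+Co) = 33.9931/(33.9931+15.0105) = 0.6937
z = 0.5063
Q* = 470.8516 + 0.5063 * 19.7491 = 480.8506

480.8506 units


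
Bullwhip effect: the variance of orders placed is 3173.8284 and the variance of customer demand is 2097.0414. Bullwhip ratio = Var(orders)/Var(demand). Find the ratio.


BW = 3173.8284 / 2097.0414 = 1.5135

1.5135


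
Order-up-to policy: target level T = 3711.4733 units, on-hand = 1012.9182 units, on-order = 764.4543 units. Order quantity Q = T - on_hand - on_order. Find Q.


Inventory position = OH + OO = 1012.9182 + 764.4543 = 1777.3725
Q = 3711.4733 - 1777.3725 = 1934.1008

1934.1008 units


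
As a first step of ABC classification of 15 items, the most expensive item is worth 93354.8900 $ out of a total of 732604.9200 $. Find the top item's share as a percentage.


Top item = 93354.8900
Total = 732604.9200
Percentage = 93354.8900 / 732604.9200 * 100 = 12.7429

12.7429%


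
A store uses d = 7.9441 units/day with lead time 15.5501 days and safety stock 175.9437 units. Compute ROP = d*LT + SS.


d*LT = 7.9441 * 15.5501 = 123.5315
ROP = 123.5315 + 175.9437 = 299.4752

299.4752 units


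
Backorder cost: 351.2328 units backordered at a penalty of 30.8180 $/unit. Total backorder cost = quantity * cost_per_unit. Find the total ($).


Total = 351.2328 * 30.8180 = 10824.2924

10824.2924 $


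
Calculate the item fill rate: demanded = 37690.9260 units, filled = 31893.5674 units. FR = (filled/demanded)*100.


FR = 31893.5674 / 37690.9260 * 100 = 84.6187

84.6187%


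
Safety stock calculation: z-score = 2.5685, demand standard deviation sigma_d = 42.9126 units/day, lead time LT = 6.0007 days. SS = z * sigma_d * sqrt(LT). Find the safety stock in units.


sqrt(LT) = sqrt(6.0007) = 2.4496
SS = 2.5685 * 42.9126 * 2.4496 = 270.0010

270.0010 units


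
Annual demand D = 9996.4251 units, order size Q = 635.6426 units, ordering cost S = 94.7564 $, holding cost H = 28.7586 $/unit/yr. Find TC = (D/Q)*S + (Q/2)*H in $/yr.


Ordering cost = D*S/Q = 1490.1853
Holding cost = Q*H/2 = 9140.0956
TC = 1490.1853 + 9140.0956 = 10630.2809

10630.2809 $/yr


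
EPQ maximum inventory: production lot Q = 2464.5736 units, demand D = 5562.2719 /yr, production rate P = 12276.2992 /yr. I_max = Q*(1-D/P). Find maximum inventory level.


D/P = 0.4531
1 - D/P = 0.5469
I_max = 2464.5736 * 0.5469 = 1347.8992

1347.8992 units


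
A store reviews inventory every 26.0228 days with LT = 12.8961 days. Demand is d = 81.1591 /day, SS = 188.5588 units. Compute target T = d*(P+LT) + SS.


P + LT = 38.9189
d*(P+LT) = 81.1591 * 38.9189 = 3158.6229
T = 3158.6229 + 188.5588 = 3347.1817

3347.1817 units


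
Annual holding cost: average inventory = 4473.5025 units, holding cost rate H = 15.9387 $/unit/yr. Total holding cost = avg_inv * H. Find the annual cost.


Cost = 4473.5025 * 15.9387 = 71301.8143

71301.8143 $/yr


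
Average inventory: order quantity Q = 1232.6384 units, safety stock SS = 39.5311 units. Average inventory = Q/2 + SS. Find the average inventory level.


Q/2 = 616.3192
Avg = 616.3192 + 39.5311 = 655.8503

655.8503 units


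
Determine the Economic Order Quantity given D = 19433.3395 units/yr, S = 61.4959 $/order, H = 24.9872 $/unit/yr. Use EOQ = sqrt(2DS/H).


2*D*S = 2 * 19433.3395 * 61.4959 = 2390141.4051
2*D*S/H = 95654.6314
EOQ = sqrt(95654.6314) = 309.2808

309.2808 units


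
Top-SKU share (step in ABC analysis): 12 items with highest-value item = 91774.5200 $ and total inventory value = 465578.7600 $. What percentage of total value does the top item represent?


Top item = 91774.5200
Total = 465578.7600
Percentage = 91774.5200 / 465578.7600 * 100 = 19.7119

19.7119%


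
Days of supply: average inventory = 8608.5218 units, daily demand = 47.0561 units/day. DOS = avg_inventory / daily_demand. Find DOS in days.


DOS = 8608.5218 / 47.0561 = 182.9417

182.9417 days


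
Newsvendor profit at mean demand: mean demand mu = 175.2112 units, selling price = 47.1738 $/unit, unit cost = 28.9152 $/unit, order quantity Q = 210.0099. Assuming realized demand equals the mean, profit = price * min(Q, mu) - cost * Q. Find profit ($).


Sales at mu = min(210.0099, 175.2112) = 175.2112
Revenue = 47.1738 * 175.2112 = 8265.3781
Total cost = 28.9152 * 210.0099 = 6072.4783
Profit = 8265.3781 - 6072.4783 = 2192.8998

2192.8998 $


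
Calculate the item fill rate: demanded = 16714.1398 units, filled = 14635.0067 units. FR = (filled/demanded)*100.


FR = 14635.0067 / 16714.1398 * 100 = 87.5606

87.5606%


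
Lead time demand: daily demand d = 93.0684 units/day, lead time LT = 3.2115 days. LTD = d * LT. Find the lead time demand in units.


LTD = 93.0684 * 3.2115 = 298.8892

298.8892 units


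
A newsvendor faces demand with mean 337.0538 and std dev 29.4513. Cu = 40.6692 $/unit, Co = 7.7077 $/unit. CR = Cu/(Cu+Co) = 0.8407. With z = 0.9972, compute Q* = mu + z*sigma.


CR = Cu/(Cu+Co) = 40.6692/(40.6692+7.7077) = 0.8407
z = 0.9972
Q* = 337.0538 + 0.9972 * 29.4513 = 366.4226

366.4226 units


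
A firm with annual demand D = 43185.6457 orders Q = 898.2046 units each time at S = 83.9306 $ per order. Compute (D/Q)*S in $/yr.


Number of orders = D/Q = 48.0800
Cost = 48.0800 * 83.9306 = 4035.3803

4035.3803 $/yr


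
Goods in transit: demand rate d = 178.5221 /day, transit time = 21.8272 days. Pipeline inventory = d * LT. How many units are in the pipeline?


Pipeline = 178.5221 * 21.8272 = 3896.6376

3896.6376 units


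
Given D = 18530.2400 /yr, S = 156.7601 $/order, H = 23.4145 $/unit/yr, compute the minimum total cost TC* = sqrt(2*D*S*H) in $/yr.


2*D*S*H = 136028985.7558
TC* = sqrt(136028985.7558) = 11663.1465

11663.1465 $/yr


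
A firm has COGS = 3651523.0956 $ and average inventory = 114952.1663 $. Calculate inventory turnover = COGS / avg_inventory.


Turnover = 3651523.0956 / 114952.1663 = 31.7656

31.7656


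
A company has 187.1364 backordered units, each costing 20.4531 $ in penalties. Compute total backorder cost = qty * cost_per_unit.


Total = 187.1364 * 20.4531 = 3827.5195

3827.5195 $


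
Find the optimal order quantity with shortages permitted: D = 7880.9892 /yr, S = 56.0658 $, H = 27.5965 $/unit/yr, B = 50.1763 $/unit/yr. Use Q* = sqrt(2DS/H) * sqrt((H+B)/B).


sqrt(2DS/H) = 178.9482
sqrt((H+B)/B) = 1.2450
Q* = 178.9482 * 1.2450 = 222.7881

222.7881 units


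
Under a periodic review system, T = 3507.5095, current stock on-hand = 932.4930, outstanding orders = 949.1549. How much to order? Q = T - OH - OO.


Inventory position = OH + OO = 932.4930 + 949.1549 = 1881.6479
Q = 3507.5095 - 1881.6479 = 1625.8616

1625.8616 units


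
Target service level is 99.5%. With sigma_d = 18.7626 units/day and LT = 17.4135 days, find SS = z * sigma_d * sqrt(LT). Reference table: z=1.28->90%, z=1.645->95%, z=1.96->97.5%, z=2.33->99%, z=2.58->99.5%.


From the table, SL = 99.5% corresponds to z = 2.58
sqrt(LT) = sqrt(17.4135) = 4.1729
SS = 2.58 * 18.7626 * 4.1729 = 202.0020

202.0020 units


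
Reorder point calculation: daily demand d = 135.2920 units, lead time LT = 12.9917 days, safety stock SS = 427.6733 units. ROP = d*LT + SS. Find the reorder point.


d*LT = 135.2920 * 12.9917 = 1757.6731
ROP = 1757.6731 + 427.6733 = 2185.3464

2185.3464 units


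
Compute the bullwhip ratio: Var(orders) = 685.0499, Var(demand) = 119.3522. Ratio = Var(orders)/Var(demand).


BW = 685.0499 / 119.3522 = 5.7397

5.7397


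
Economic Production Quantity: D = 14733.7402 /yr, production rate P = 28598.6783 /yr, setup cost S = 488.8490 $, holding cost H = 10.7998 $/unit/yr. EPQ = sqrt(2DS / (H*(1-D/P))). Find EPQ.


1 - D/P = 1 - 0.5152 = 0.4848
H*(1-D/P) = 5.2359
2DS = 14405148.3261
EPQ = sqrt(2751249.9585) = 1658.6892

1658.6892 units


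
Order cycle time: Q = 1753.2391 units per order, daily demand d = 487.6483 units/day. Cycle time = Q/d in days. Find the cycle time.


Cycle = 1753.2391 / 487.6483 = 3.5953

3.5953 days


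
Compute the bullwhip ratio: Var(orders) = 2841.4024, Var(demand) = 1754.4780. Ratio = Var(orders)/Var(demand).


BW = 2841.4024 / 1754.4780 = 1.6195

1.6195


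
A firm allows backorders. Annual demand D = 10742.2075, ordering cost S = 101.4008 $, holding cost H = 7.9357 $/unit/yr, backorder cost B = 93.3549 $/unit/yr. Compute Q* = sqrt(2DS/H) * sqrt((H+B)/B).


sqrt(2DS/H) = 523.9500
sqrt((H+B)/B) = 1.0416
Q* = 523.9500 * 1.0416 = 545.7652

545.7652 units


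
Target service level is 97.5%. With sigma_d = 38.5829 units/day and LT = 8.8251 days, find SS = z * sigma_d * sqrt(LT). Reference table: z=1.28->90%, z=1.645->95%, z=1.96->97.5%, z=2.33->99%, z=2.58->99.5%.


From the table, SL = 97.5% corresponds to z = 1.96
sqrt(LT) = sqrt(8.8251) = 2.9707
SS = 1.96 * 38.5829 * 2.9707 = 224.6522

224.6522 units


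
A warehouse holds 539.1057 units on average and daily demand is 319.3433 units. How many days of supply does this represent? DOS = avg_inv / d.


DOS = 539.1057 / 319.3433 = 1.6882

1.6882 days


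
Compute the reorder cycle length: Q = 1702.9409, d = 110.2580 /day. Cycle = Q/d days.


Cycle = 1702.9409 / 110.2580 = 15.4451

15.4451 days


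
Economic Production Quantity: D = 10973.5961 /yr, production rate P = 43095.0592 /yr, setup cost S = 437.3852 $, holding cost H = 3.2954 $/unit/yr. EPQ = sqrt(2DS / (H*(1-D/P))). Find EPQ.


1 - D/P = 1 - 0.2546 = 0.7454
H*(1-D/P) = 2.4563
2DS = 9599377.0498
EPQ = sqrt(3908112.6717) = 1976.8947

1976.8947 units


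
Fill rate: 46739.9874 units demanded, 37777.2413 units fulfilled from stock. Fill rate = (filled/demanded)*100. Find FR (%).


FR = 37777.2413 / 46739.9874 * 100 = 80.8242

80.8242%


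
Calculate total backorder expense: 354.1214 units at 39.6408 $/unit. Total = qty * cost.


Total = 354.1214 * 39.6408 = 14037.6556

14037.6556 $


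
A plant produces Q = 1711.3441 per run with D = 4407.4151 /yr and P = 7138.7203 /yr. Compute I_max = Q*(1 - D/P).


D/P = 0.6174
1 - D/P = 0.3826
I_max = 1711.3441 * 0.3826 = 654.7676

654.7676 units


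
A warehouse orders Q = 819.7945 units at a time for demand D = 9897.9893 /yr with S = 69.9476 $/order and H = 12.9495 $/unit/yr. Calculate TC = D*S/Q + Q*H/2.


Ordering cost = D*S/Q = 844.5294
Holding cost = Q*H/2 = 5307.9644
TC = 844.5294 + 5307.9644 = 6152.4939

6152.4939 $/yr


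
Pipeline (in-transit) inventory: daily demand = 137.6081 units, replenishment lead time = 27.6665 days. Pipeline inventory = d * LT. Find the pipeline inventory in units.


Pipeline = 137.6081 * 27.6665 = 3807.1345

3807.1345 units


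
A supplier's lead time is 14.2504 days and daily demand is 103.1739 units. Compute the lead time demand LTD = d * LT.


LTD = 103.1739 * 14.2504 = 1470.2693

1470.2693 units


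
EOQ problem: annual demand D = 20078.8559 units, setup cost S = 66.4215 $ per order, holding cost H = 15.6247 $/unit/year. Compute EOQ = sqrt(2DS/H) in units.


2*D*S = 2 * 20078.8559 * 66.4215 = 2667335.4543
2*D*S/H = 170712.7468
EOQ = sqrt(170712.7468) = 413.1740

413.1740 units


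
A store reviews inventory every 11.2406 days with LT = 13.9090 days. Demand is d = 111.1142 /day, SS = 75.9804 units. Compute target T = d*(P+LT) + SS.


P + LT = 25.1496
d*(P+LT) = 111.1142 * 25.1496 = 2794.4777
T = 2794.4777 + 75.9804 = 2870.4581

2870.4581 units


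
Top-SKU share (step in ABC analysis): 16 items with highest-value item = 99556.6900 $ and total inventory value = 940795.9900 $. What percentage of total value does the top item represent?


Top item = 99556.6900
Total = 940795.9900
Percentage = 99556.6900 / 940795.9900 * 100 = 10.5822

10.5822%


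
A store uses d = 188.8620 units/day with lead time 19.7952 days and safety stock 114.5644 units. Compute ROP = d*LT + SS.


d*LT = 188.8620 * 19.7952 = 3738.5611
ROP = 3738.5611 + 114.5644 = 3853.1255

3853.1255 units


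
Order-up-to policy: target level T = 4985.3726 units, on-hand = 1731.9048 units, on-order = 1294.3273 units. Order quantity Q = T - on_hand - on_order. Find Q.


Inventory position = OH + OO = 1731.9048 + 1294.3273 = 3026.2321
Q = 4985.3726 - 3026.2321 = 1959.1405

1959.1405 units


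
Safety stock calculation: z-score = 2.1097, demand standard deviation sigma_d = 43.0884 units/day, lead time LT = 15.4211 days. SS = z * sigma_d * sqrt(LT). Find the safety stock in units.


sqrt(LT) = sqrt(15.4211) = 3.9270
SS = 2.1097 * 43.0884 * 3.9270 = 356.9758

356.9758 units


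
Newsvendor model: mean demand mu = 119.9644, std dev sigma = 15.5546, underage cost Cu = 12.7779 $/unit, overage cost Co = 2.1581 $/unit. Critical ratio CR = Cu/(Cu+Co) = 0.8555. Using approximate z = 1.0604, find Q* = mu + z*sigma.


CR = Cu/(Cu+Co) = 12.7779/(12.7779+2.1581) = 0.8555
z = 1.0604
Q* = 119.9644 + 1.0604 * 15.5546 = 136.4585

136.4585 units


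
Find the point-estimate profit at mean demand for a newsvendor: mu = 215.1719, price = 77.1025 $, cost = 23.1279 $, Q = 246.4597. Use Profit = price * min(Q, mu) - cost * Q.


Sales at mu = min(246.4597, 215.1719) = 215.1719
Revenue = 77.1025 * 215.1719 = 16590.2914
Total cost = 23.1279 * 246.4597 = 5700.0953
Profit = 16590.2914 - 5700.0953 = 10890.1961

10890.1961 $


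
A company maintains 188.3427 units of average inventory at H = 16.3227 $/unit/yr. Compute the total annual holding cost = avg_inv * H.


Cost = 188.3427 * 16.3227 = 3074.2614

3074.2614 $/yr


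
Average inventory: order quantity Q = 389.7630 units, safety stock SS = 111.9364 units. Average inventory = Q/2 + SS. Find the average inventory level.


Q/2 = 194.8815
Avg = 194.8815 + 111.9364 = 306.8179

306.8179 units


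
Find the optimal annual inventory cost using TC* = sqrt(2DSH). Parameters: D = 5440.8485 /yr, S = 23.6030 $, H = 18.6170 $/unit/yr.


2*D*S*H = 4781603.2056
TC* = sqrt(4781603.2056) = 2186.6877

2186.6877 $/yr


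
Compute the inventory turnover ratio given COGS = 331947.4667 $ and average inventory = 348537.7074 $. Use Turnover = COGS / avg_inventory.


Turnover = 331947.4667 / 348537.7074 = 0.9524

0.9524


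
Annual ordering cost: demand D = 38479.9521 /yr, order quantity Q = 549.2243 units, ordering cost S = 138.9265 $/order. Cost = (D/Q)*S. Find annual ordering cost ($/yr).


Number of orders = D/Q = 70.0624
Cost = 70.0624 * 138.9265 = 9733.5188

9733.5188 $/yr


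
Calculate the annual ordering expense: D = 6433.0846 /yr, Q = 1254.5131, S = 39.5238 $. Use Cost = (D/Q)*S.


Number of orders = D/Q = 5.1280
Cost = 5.1280 * 39.5238 = 202.6762

202.6762 $/yr


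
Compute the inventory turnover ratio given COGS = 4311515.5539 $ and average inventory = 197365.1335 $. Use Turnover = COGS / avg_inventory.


Turnover = 4311515.5539 / 197365.1335 = 21.8454

21.8454


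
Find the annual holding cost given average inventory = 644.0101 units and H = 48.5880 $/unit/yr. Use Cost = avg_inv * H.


Cost = 644.0101 * 48.5880 = 31291.1627

31291.1627 $/yr


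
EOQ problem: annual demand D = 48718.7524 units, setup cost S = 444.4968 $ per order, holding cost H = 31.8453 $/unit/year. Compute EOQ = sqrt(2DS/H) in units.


2*D*S = 2 * 48718.7524 * 444.4968 = 43310659.0836
2*D*S/H = 1360033.0059
EOQ = sqrt(1360033.0059) = 1166.2045

1166.2045 units


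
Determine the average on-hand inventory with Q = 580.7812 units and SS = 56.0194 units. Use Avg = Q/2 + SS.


Q/2 = 290.3906
Avg = 290.3906 + 56.0194 = 346.4100

346.4100 units
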